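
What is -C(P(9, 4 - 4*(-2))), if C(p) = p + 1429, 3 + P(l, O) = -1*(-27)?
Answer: -1453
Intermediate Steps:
P(l, O) = 24 (P(l, O) = -3 - 1*(-27) = -3 + 27 = 24)
C(p) = 1429 + p
-C(P(9, 4 - 4*(-2))) = -(1429 + 24) = -1*1453 = -1453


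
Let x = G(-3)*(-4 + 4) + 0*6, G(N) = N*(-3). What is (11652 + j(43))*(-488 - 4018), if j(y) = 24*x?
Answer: -52503912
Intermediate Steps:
G(N) = -3*N
x = 0 (x = (-3*(-3))*(-4 + 4) + 0*6 = 9*0 + 0 = 0 + 0 = 0)
j(y) = 0 (j(y) = 24*0 = 0)
(11652 + j(43))*(-488 - 4018) = (11652 + 0)*(-488 - 4018) = 11652*(-4506) = -52503912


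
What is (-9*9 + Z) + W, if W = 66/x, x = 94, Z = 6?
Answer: -3492/47 ≈ -74.298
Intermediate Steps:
W = 33/47 (W = 66/94 = 66*(1/94) = 33/47 ≈ 0.70213)
(-9*9 + Z) + W = (-9*9 + 6) + 33/47 = (-81 + 6) + 33/47 = -75 + 33/47 = -3492/47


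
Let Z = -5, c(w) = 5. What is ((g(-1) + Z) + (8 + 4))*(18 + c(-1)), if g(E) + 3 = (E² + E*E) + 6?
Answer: 276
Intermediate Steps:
g(E) = 3 + 2*E² (g(E) = -3 + ((E² + E*E) + 6) = -3 + ((E² + E²) + 6) = -3 + (2*E² + 6) = -3 + (6 + 2*E²) = 3 + 2*E²)
((g(-1) + Z) + (8 + 4))*(18 + c(-1)) = (((3 + 2*(-1)²) - 5) + (8 + 4))*(18 + 5) = (((3 + 2*1) - 5) + 12)*23 = (((3 + 2) - 5) + 12)*23 = ((5 - 5) + 12)*23 = (0 + 12)*23 = 12*23 = 276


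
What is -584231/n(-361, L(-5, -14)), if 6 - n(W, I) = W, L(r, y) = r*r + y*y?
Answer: -584231/367 ≈ -1591.9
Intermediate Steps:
L(r, y) = r² + y²
n(W, I) = 6 - W
-584231/n(-361, L(-5, -14)) = -584231/(6 - 1*(-361)) = -584231/(6 + 361) = -584231/367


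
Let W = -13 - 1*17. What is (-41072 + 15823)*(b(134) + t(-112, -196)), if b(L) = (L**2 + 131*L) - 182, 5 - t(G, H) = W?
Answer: -892880387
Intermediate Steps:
W = -30 (W = -13 - 17 = -30)
t(G, H) = 35 (t(G, H) = 5 - 1*(-30) = 5 + 30 = 35)
b(L) = -182 + L**2 + 131*L
(-41072 + 15823)*(b(134) + t(-112, -196)) = (-41072 + 15823)*((-182 + 134**2 + 131*134) + 35) = -25249*((-182 + 17956 + 17554) + 35) = -25249*(35328 + 35) = -25249*35363 = -892880387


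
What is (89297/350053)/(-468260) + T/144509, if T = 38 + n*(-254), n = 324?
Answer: -1037184634089801/1822100839351540 ≈ -0.56922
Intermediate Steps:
T = -82258 (T = 38 + 324*(-254) = 38 - 82296 = -82258)
(89297/350053)/(-468260) + T/144509 = (89297/350053)/(-468260) - 82258/144509 = (89297*(1/350053))*(-1/468260) - 82258*1/144509 = (89297/350053)*(-1/468260) - 82258/144509 = -6869/12608909060 - 82258/144509 = -1037184634089801/1822100839351540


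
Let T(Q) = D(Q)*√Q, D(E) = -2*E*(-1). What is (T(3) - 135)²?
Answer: 18333 - 1620*√3 ≈ 15527.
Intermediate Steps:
D(E) = 2*E
T(Q) = 2*Q^(3/2) (T(Q) = (2*Q)*√Q = 2*Q^(3/2))
(T(3) - 135)² = (2*3^(3/2) - 135)² = (2*(3*√3) - 135)² = (6*√3 - 135)² = (-135 + 6*√3)²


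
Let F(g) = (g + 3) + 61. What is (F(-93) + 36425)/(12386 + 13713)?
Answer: 36396/26099 ≈ 1.3945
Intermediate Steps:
F(g) = 64 + g (F(g) = (3 + g) + 61 = 64 + g)
(F(-93) + 36425)/(12386 + 13713) = ((64 - 93) + 36425)/(12386 + 13713) = (-29 + 36425)/26099 = 36396*(1/26099) = 36396/26099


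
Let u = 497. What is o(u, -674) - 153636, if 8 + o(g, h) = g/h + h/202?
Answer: -10459438991/68074 ≈ -1.5365e+5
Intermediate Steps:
o(g, h) = -8 + h/202 + g/h (o(g, h) = -8 + (g/h + h/202) = -8 + (h/202 + g/h) = -8 + h/202 + g/h)
o(u, -674) - 153636 = (-8 + (1/202)*(-674) + 497/(-674)) - 153636 = (-8 - 337/101 + 497*(-1/674)) - 153636 = (-8 - 337/101 - 497/674) - 153636 = -821927/68074 - 153636 = -10459438991/68074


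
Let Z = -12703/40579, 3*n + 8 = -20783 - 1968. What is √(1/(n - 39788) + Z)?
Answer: I*√10412755101430768702/5767209217 ≈ 0.55952*I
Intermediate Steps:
n = -22759/3 (n = -8/3 + (-20783 - 1968)/3 = -8/3 + (⅓)*(-22751) = -8/3 - 22751/3 = -22759/3 ≈ -7586.3)
Z = -12703/40579 (Z = -12703*1/40579 = -12703/40579 ≈ -0.31304)
√(1/(n - 39788) + Z) = √(1/(-22759/3 - 39788) - 12703/40579) = √(1/(-142123/3) - 12703/40579) = √(-3/142123 - 12703/40579) = √(-1805510206/5767209217) = I*√10412755101430768702/5767209217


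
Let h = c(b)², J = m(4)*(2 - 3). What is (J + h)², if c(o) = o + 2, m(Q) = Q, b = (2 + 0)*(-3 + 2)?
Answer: 16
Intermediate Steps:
b = -2 (b = 2*(-1) = -2)
c(o) = 2 + o
J = -4 (J = 4*(2 - 3) = 4*(-1) = -4)
h = 0 (h = (2 - 2)² = 0² = 0)
(J + h)² = (-4 + 0)² = (-4)² = 16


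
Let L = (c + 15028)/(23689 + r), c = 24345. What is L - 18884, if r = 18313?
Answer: -793126395/42002 ≈ -18883.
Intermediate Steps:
L = 39373/42002 (L = (24345 + 15028)/(23689 + 18313) = 39373/42002 ≈ 0.93741)
L - 18884 = 39373/42002 - 18884 = -793126395/42002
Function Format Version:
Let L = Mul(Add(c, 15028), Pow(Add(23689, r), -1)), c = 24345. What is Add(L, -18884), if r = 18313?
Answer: Rational(-793126395, 42002) ≈ -18883.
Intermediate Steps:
L = Rational(39373, 42002) (L = Mul(Add(24345, 15028), Pow(Add(23689, 18313), -1)) = Mul(39373, Pow(42002, -1)) = Mul(39373, Rational(1, 42002)) = Rational(39373, 42002) ≈ 0.93741)
Add(L, -18884) = Add(Rational(39373, 42002), -18884) = Rational(-793126395, 42002)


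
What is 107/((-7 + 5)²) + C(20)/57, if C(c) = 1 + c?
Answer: 2061/76 ≈ 27.118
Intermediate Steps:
107/((-7 + 5)²) + C(20)/57 = 107/((-7 + 5)²) + (1 + 20)/57 = 107/((-2)²) + 21*(1/57) = 107/4 + 7/19 = 2061/76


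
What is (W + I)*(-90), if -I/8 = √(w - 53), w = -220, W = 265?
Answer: -23850 + 720*I*√273 ≈ -23850.0 + 11896.0*I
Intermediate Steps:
I = -8*I*√273 (I = -8*√(-220 - 53) = -8*I*√273 ≈ -132.18*I)
(W + I)*(-90) = (265 - 8*I*√273)*(-90) = -23850 + 720*I*√273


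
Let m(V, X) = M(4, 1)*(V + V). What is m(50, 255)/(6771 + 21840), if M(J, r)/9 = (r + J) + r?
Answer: 600/3179 ≈ 0.18874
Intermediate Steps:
M(J, r) = 9*J + 18*r (M(J, r) = 9*((r + J) + r) = 9*((J + r) + r) = 9*(J + 2*r) = 9*J + 18*r)
m(V, X) = 108*V (m(V, X) = (9*4 + 18*1)*(V + V) = (36 + 18)*(2*V) = 54*(2*V) = 108*V)
m(50, 255)/(6771 + 21840) = (108*50)/(6771 + 21840) = 5400/28611 = 5400*(1/28611) = 600/3179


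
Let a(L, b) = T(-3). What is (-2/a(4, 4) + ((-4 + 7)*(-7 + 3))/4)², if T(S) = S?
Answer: 49/9 ≈ 5.4444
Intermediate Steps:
a(L, b) = -3
(-2/a(4, 4) + ((-4 + 7)*(-7 + 3))/4)² = (-2/(-3) + ((-4 + 7)*(-7 + 3))/4)² = (-2*(-⅓) + (3*(-4))*(¼))² = (⅔ - 12*¼)² = (⅔ - 3)² = (-7/3)² = 49/9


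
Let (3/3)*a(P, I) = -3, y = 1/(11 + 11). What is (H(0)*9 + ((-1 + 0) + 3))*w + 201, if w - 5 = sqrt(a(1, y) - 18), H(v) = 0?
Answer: 211 + 2*I*sqrt(21) ≈ 211.0 + 9.1651*I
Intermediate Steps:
y = 1/22 ≈ 0.045455
a(P, I) = -3
w = 5 + I*sqrt(21) (w = 5 + sqrt(-3 - 18) = 5 + sqrt(-21) = 5 + I*sqrt(21) ≈ 5.0 + 4.5826*I)
(H(0)*9 + ((-1 + 0) + 3))*w + 201 = (0*9 + ((-1 + 0) + 3))*(5 + I*sqrt(21)) + 201 = (0 + (-1 + 3))*(5 + I*sqrt(21)) + 201 = (0 + 2)*(5 + I*sqrt(21)) + 201 = 2*(5 + I*sqrt(21)) + 201 = (10 + 2*I*sqrt(21)) + 201 = 211 + 2*I*sqrt(21)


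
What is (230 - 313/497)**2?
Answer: 12995316009/247009 ≈ 52611.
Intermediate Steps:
(230 - 313/497)**2 = (113997/497)**2 = 12995316009/247009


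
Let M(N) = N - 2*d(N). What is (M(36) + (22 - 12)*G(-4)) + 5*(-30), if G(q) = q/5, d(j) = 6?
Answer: -134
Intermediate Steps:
G(q) = q/5 (G(q) = q*(1/5) = q/5)
M(N) = -12 + N (M(N) = N - 2*6 = N - 12 = -12 + N)
(M(36) + (22 - 12)*G(-4)) + 5*(-30) = ((-12 + 36) + (22 - 12)*((1/5)*(-4))) + 5*(-30) = (24 + 10*(-4/5)) - 150 = (24 - 8) - 150 = 16 - 150 = -134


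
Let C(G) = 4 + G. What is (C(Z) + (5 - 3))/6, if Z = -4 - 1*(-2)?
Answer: 2/3 ≈ 0.66667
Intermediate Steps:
Z = -2 (Z = -4 + 2 = -2)
(C(Z) + (5 - 3))/6 = ((4 - 2) + (5 - 3))/6 = (2 + 2)*(1/6) = 4*(1/6) = 2/3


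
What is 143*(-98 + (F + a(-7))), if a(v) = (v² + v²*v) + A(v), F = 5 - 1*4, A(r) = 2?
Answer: -55627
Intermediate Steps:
F = 1 (F = 5 - 4 = 1)
a(v) = 2 + v² + v³ (a(v) = (v² + v²*v) + 2 = (v² + v³) + 2 = 2 + v² + v³)
143*(-98 + (F + a(-7))) = 143*(-98 + (1 + (2 + (-7)² + (-7)³))) = 143*(-98 + (1 + (2 + 49 - 343))) = 143*(-98 + (1 - 292)) = 143*(-98 - 291) = 143*(-389) = -55627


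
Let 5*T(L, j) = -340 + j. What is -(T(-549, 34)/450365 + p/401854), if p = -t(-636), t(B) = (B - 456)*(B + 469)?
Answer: 205387390812/452452441775 ≈ 0.45394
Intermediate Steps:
t(B) = (-456 + B)*(469 + B)
p = -182364 (p = -(-213864 + (-636)² + 13*(-636)) = -(-213864 + 404496 - 8268) = -1*182364 = -182364)
T(L, j) = -68 + j/5 (T(L, j) = (-340 + j)/5 = -68 + j/5)
-(T(-549, 34)/450365 + p/401854) = -((-68 + (⅕)*34)/450365 - 182364/401854) = -((-68 + 34/5)*(1/450365) - 182364*1/401854) = -(-306/5*1/450365 - 91182/200927) = -(-306/2251825 - 91182/200927) = -1*(-205387390812/452452441775) = 205387390812/452452441775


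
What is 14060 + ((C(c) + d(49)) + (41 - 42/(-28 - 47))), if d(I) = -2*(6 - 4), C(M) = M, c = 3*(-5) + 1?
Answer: 352089/25 ≈ 14084.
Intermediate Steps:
c = -14 (c = -15 + 1 = -14)
d(I) = -4 (d(I) = -2*2 = -4)
14060 + ((C(c) + d(49)) + (41 - 42/(-28 - 47))) = 14060 + ((-14 - 4) + (41 - 42/(-28 - 47))) = 14060 + (-18 + (41 - 42/(-75))) = 14060 + (-18 + (41 - 1/75*(-42))) = 14060 + (-18 + (41 + 14/25)) = 14060 + (-18 + 1039/25) = 14060 + 589/25 = 352089/25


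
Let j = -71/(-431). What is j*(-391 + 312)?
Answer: -5609/431 ≈ -13.014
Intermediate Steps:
j = 71/431 (j = -71*(-1/431) = 71/431 ≈ 0.16473)
j*(-391 + 312) = 71*(-391 + 312)/431 = (71/431)*(-79) = -5609/431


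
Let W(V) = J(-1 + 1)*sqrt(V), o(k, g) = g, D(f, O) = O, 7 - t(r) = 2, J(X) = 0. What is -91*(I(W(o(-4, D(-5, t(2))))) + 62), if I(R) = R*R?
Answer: -5642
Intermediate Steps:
t(r) = 5 (t(r) = 7 - 1*2 = 7 - 2 = 5)
W(V) = 0 (W(V) = 0*sqrt(V) = 0)
I(R) = R**2
-91*(I(W(o(-4, D(-5, t(2))))) + 62) = -91*(0**2 + 62) = -91*(0 + 62) = -91*62 = -5642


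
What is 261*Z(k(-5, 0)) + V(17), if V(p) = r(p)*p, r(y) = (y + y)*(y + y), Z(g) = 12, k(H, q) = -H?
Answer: 22784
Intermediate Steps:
r(y) = 4*y² (r(y) = (2*y)*(2*y) = 4*y²)
V(p) = 4*p³ (V(p) = (4*p²)*p = 4*p³)
261*Z(k(-5, 0)) + V(17) = 261*12 + 4*17³ = 3132 + 4*4913 = 3132 + 19652 = 22784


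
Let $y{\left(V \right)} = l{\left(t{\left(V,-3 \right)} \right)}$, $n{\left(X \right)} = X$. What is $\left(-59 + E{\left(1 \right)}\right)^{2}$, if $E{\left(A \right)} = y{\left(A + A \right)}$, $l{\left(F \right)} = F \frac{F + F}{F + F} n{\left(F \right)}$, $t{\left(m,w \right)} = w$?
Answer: $2500$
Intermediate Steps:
$l{\left(F \right)} = F^{2}$ ($l{\left(F \right)} = F \frac{F + F}{F + F} F = F \frac{2 F}{2 F} F = F 2 F \frac{1}{2 F} F = F 1 F = F F = F^{2}$)
$y{\left(V \right)} = 9$ ($y{\left(V \right)} = \left(-3\right)^{2} = 9$)
$E{\left(A \right)} = 9$
$\left(-59 + E{\left(1 \right)}\right)^{2} = \left(-59 + 9\right)^{2} = \left(-50\right)^{2} = 2500$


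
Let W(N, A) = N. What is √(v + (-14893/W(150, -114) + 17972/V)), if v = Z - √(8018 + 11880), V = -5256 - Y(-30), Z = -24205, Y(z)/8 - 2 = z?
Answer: √(-2163866699157 - 89019225*√19898)/9435 ≈ 156.36*I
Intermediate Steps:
Y(z) = 16 + 8*z
V = -5032 (V = -5256 - (16 + 8*(-30)) = -5256 - (16 - 240) = -5256 - 1*(-224) = -5256 + 224 = -5032)
v = -24205 - √19898 (v = -24205 - √(8018 + 11880) = -24205 - √19898 ≈ -24346.)
√(v + (-14893/W(150, -114) + 17972/V)) = √((-24205 - √19898) + (-14893/150 + 17972/(-5032))) = √((-24205 - √19898) + (-14893*1/150 + 17972*(-1/5032))) = √((-24205 - √19898) + (-14893/150 - 4493/1258)) = √((-24205 - √19898) - 4852336/47175) = √(-1146723211/47175 - √19898)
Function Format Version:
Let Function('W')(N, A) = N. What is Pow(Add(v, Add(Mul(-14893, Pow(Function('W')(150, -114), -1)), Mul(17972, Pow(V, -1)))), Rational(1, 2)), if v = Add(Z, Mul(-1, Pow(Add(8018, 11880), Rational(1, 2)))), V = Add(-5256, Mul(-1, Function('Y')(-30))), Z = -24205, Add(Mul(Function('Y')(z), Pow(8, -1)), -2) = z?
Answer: Mul(Rational(1, 9435), Pow(Add(-2163866699157, Mul(-89019225, Pow(19898, Rational(1, 2)))), Rational(1, 2))) ≈ Mul(156.36, I)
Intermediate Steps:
Function('Y')(z) = Add(16, Mul(8, z))
V = -5032 (V = Add(-5256, Mul(-1, Add(16, Mul(8, -30)))) = Add(-5256, Mul(-1, Add(16, -240))) = Add(-5256, Mul(-1, -224)) = Add(-5256, 224) = -5032)
v = Add(-24205, Mul(-1, Pow(19898, Rational(1, 2)))) (v = Add(-24205, Mul(-1, Pow(Add(8018, 11880), Rational(1, 2)))) = Add(-24205, Mul(-1, Pow(19898, Rational(1, 2)))) ≈ -24346.)
Pow(Add(v, Add(Mul(-14893, Pow(Function('W')(150, -114), -1)), Mul(17972, Pow(V, -1)))), Rational(1, 2)) = Pow(Add(Add(-24205, Mul(-1, Pow(19898, Rational(1, 2)))), Add(Mul(-14893, Pow(150, -1)), Mul(17972, Pow(-5032, -1)))), Rational(1, 2)) = Pow(Add(Add(-24205, Mul(-1, Pow(19898, Rational(1, 2)))), Add(Mul(-14893, Rational(1, 150)), Mul(17972, Rational(-1, 5032)))), Rational(1, 2)) = Pow(Add(Add(-24205, Mul(-1, Pow(19898, Rational(1, 2)))), Add(Rational(-14893, 150), Rational(-4493, 1258))), Rational(1, 2)) = Pow(Add(Add(-24205, Mul(-1, Pow(19898, Rational(1, 2)))), Rational(-4852336, 47175)), Rational(1, 2)) = Pow(Add(Rational(-1146723211, 47175), Mul(-1, Pow(19898, Rational(1, 2)))), Rational(1, 2))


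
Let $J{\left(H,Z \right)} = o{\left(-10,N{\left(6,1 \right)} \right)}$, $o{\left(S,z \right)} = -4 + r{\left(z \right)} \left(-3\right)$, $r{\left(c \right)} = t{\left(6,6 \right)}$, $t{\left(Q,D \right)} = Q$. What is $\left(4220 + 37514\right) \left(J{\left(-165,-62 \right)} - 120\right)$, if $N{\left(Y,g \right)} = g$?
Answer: $-5926228$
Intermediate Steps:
$r{\left(c \right)} = 6$
$o{\left(S,z \right)} = -22$ ($o{\left(S,z \right)} = -4 + 6 \left(-3\right) = -4 - 18 = -22$)
$J{\left(H,Z \right)} = -22$
$\left(4220 + 37514\right) \left(J{\left(-165,-62 \right)} - 120\right) = \left(4220 + 37514\right) \left(-22 - 120\right) = 41734 \left(-142\right) = -5926228$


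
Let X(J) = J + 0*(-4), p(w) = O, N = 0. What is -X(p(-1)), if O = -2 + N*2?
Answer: 2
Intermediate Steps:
O = -2 (O = -2 + 0*2 = -2 + 0 = -2)
p(w) = -2
X(J) = J (X(J) = J + 0 = J)
-X(p(-1)) = -1*(-2) = 2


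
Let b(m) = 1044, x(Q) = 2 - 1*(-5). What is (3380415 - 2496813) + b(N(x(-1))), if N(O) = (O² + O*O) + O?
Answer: 884646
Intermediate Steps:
x(Q) = 7 (x(Q) = 2 + 5 = 7)
N(O) = O + 2*O² (N(O) = (O² + O²) + O = 2*O² + O = O + 2*O²)
(3380415 - 2496813) + b(N(x(-1))) = (3380415 - 2496813) + 1044 = 883602 + 1044 = 884646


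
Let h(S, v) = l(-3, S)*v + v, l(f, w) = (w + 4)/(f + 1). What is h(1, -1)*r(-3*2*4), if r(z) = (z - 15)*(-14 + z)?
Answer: 2223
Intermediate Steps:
l(f, w) = (4 + w)/(1 + f)
r(z) = (-15 + z)*(-14 + z)
h(S, v) = v + v*(-2 - S/2) (h(S, v) = ((4 + S)/(1 - 3))*v + v = ((4 + S)/(-2))*v + v = (-(4 + S)/2)*v + v = (-2 - S/2)*v + v = v*(-2 - S/2) + v = v + v*(-2 - S/2))
h(1, -1)*r(-3*2*4) = ((1/2)*(-1)*(-2 - 1*1))*(210 + (-3*2*4)**2 - 29*(-3*2)*4) = ((1/2)*(-1)*(-2 - 1))*(210 + (-6*4)**2 - (-174)*4) = ((1/2)*(-1)*(-3))*(210 + (-24)**2 - 29*(-24)) = 3*(210 + 576 + 696)/2 = (3/2)*1482 = 2223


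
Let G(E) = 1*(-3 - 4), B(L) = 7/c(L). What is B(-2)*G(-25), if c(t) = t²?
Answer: -49/4 ≈ -12.250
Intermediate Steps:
B(L) = 7/L² (B(L) = 7/(L²) = 7/L²)
G(E) = -7 (G(E) = 1*(-7) = -7)
B(-2)*G(-25) = (7/(-2)²)*(-7) = (7*(¼))*(-7) = (7/4)*(-7) = -49/4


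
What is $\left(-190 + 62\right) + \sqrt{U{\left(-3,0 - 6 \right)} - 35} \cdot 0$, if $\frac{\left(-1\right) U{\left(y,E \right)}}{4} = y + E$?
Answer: $-128$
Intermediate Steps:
$U{\left(y,E \right)} = - 4 E - 4 y$ ($U{\left(y,E \right)} = - 4 \left(y + E\right) = - 4 \left(E + y\right) = - 4 E - 4 y$)
$\left(-190 + 62\right) + \sqrt{U{\left(-3,0 - 6 \right)} - 35} \cdot 0 = \left(-190 + 62\right) + \sqrt{\left(- 4 \left(0 - 6\right) - -12\right) - 35} \cdot 0 = -128 + \sqrt{\left(- 4 \left(0 - 6\right) + 12\right) - 35} \cdot 0 = -128 + \sqrt{\left(\left(-4\right) \left(-6\right) + 12\right) - 35} \cdot 0 = -128 + \sqrt{\left(24 + 12\right) - 35} \cdot 0 = -128 + \sqrt{36 - 35} \cdot 0 = -128 + \sqrt{1} \cdot 0 = -128 + 1 \cdot 0 = -128 + 0 = -128$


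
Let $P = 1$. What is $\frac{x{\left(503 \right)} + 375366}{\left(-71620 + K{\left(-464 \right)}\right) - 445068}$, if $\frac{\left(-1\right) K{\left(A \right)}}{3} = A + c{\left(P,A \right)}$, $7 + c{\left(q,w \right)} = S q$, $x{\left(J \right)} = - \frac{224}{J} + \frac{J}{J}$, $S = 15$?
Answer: $- \frac{188809377}{259205960} \approx -0.72841$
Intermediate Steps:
$x{\left(J \right)} = 1 - \frac{224}{J}$ ($x{\left(J \right)} = - \frac{224}{J} + 1 = 1 - \frac{224}{J}$)
$c{\left(q,w \right)} = -7 + 15 q$
$K{\left(A \right)} = -24 - 3 A$ ($K{\left(A \right)} = - 3 \left(A + \left(-7 + 15 \cdot 1\right)\right) = - 3 \left(A + \left(-7 + 15\right)\right) = - 3 \left(A + 8\right) = - 3 \left(8 + A\right) = -24 - 3 A$)
$\frac{x{\left(503 \right)} + 375366}{\left(-71620 + K{\left(-464 \right)}\right) - 445068} = \frac{\frac{-224 + 503}{503} + 375366}{\left(-71620 - -1368\right) - 445068} = \frac{\frac{1}{503} \cdot 279 + 375366}{\left(-71620 + \left(-24 + 1392\right)\right) - 445068} = \frac{\frac{279}{503} + 375366}{\left(-71620 + 1368\right) - 445068} = \frac{188809377}{503 \left(-70252 - 445068\right)} = \frac{188809377}{503 \left(-515320\right)} = \frac{188809377}{503} \left(- \frac{1}{515320}\right) = - \frac{188809377}{259205960}$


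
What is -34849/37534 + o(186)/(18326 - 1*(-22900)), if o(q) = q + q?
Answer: -237120371/257896114 ≈ -0.91944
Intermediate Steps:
o(q) = 2*q
-34849/37534 + o(186)/(18326 - 1*(-22900)) = -34849/37534 + (2*186)/(18326 - 1*(-22900)) = -34849*1/37534 + 372/(18326 + 22900) = -34849/37534 + 372/41226 = -34849/37534 + 372*(1/41226) = -34849/37534 + 62/6871 = -237120371/257896114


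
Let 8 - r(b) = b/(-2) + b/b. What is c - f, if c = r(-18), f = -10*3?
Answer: 28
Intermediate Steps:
r(b) = 7 + b/2 (r(b) = 8 - (b/(-2) + b/b) = 8 - (b*(-1/2) + 1) = 8 - (-b/2 + 1) = 8 - (1 - b/2) = 8 + (-1 + b/2) = 7 + b/2)
f = -30
c = -2 (c = 7 + (1/2)*(-18) = 7 - 9 = -2)
c - f = -2 - 1*(-30) = -2 + 30 = 28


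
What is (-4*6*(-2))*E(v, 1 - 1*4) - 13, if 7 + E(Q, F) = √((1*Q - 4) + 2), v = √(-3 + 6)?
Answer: -349 + 48*I*√(2 - √3) ≈ -349.0 + 24.847*I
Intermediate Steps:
v = √3 ≈ 1.7320
E(Q, F) = -7 + √(-2 + Q) (E(Q, F) = -7 + √((1*Q - 4) + 2) = -7 + √((Q - 4) + 2) = -7 + √((-4 + Q) + 2) = -7 + √(-2 + Q))
(-4*6*(-2))*E(v, 1 - 1*4) - 13 = (-4*6*(-2))*(-7 + √(-2 + √3)) - 13 = (-24*(-2))*(-7 + √(-2 + √3)) - 13 = 48*(-7 + √(-2 + √3)) - 13 = (-336 + 48*√(-2 + √3)) - 13 = -349 + 48*√(-2 + √3)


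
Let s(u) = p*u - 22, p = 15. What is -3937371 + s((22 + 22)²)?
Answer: -3908353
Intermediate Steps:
s(u) = -22 + 15*u (s(u) = 15*u - 22 = -22 + 15*u)
-3937371 + s((22 + 22)²) = -3937371 + (-22 + 15*(22 + 22)²) = -3937371 + (-22 + 15*44²) = -3937371 + (-22 + 15*1936) = -3937371 + (-22 + 29040) = -3937371 + 29018 = -3908353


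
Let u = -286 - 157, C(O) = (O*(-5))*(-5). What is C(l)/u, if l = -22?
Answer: 550/443 ≈ 1.2415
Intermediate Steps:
C(O) = 25*O (C(O) = -5*O*(-5) = 25*O)
u = -443
C(l)/u = (25*(-22))/(-443) = -550*(-1/443) = 550/443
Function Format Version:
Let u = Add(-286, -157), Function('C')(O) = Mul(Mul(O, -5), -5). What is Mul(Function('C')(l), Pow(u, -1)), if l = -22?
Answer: Rational(550, 443) ≈ 1.2415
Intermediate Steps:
Function('C')(O) = Mul(25, O) (Function('C')(O) = Mul(Mul(-5, O), -5) = Mul(25, O))
u = -443
Mul(Function('C')(l), Pow(u, -1)) = Mul(Mul(25, -22), Pow(-443, -1)) = Mul(-550, Rational(-1, 443)) = Rational(550, 443)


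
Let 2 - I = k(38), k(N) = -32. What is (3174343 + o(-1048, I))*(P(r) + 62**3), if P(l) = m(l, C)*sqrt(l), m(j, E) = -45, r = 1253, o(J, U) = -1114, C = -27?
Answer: 756269321112 - 142795305*sqrt(1253) ≈ 7.5121e+11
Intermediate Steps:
I = 34 (I = 2 - 1*(-32) = 2 + 32 = 34)
P(l) = -45*sqrt(l)
(3174343 + o(-1048, I))*(P(r) + 62**3) = (3174343 - 1114)*(-45*sqrt(1253) + 62**3) = 3173229*(-45*sqrt(1253) + 238328) = 3173229*(238328 - 45*sqrt(1253)) = 756269321112 - 142795305*sqrt(1253)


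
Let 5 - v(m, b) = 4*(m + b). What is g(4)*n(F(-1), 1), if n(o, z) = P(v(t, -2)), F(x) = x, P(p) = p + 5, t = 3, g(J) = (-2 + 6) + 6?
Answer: 60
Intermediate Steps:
g(J) = 10 (g(J) = 4 + 6 = 10)
v(m, b) = 5 - 4*b - 4*m (v(m, b) = 5 - 4*(m + b) = 5 - 4*(b + m) = 5 - (4*b + 4*m) = 5 + (-4*b - 4*m) = 5 - 4*b - 4*m)
P(p) = 5 + p
n(o, z) = 6 (n(o, z) = 5 + (5 - 4*(-2) - 4*3) = 5 + (5 + 8 - 12) = 5 + 1 = 6)
g(4)*n(F(-1), 1) = 10*6 = 60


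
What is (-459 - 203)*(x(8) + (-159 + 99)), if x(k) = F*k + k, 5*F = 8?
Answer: 129752/5 ≈ 25950.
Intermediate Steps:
F = 8/5 (F = (1/5)*8 = 8/5 ≈ 1.6000)
x(k) = 13*k/5 (x(k) = 8*k/5 + k = 13*k/5)
(-459 - 203)*(x(8) + (-159 + 99)) = (-459 - 203)*((13/5)*8 + (-159 + 99)) = -662*(104/5 - 60) = -662*(-196/5) = 129752/5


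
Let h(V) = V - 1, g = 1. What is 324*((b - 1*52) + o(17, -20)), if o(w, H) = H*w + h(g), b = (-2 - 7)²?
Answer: -100764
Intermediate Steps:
h(V) = -1 + V
b = 81 (b = (-9)² = 81)
o(w, H) = H*w (o(w, H) = H*w + (-1 + 1) = H*w + 0 = H*w)
324*((b - 1*52) + o(17, -20)) = 324*((81 - 1*52) - 20*17) = 324*((81 - 52) - 340) = 324*(29 - 340) = 324*(-311) = -100764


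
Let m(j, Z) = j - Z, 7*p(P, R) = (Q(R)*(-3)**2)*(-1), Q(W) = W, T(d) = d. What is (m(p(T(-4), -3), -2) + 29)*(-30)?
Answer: -7320/7 ≈ -1045.7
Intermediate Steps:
p(P, R) = -9*R/7 (p(P, R) = ((R*(-3)**2)*(-1))/7 = ((R*9)*(-1))/7 = ((9*R)*(-1))/7 = (-9*R)/7 = -9*R/7)
(m(p(T(-4), -3), -2) + 29)*(-30) = ((-9/7*(-3) - 1*(-2)) + 29)*(-30) = ((27/7 + 2) + 29)*(-30) = (41/7 + 29)*(-30) = (244/7)*(-30) = -7320/7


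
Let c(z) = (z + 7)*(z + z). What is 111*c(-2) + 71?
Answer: -2149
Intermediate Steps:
c(z) = 2*z*(7 + z) (c(z) = (7 + z)*(2*z) = 2*z*(7 + z))
111*c(-2) + 71 = 111*(2*(-2)*(7 - 2)) + 71 = 111*(2*(-2)*5) + 71 = 111*(-20) + 71 = -2220 + 71 = -2149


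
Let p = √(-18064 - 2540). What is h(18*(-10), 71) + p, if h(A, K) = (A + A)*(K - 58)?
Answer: -4680 + 2*I*√5151 ≈ -4680.0 + 143.54*I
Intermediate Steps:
p = 2*I*√5151 (p = √(-20604) = 2*I*√5151 ≈ 143.54*I)
h(A, K) = 2*A*(-58 + K) (h(A, K) = (2*A)*(-58 + K) = 2*A*(-58 + K))
h(18*(-10), 71) + p = 2*(18*(-10))*(-58 + 71) + 2*I*√5151 = 2*(-180)*13 + 2*I*√5151 = -4680 + 2*I*√5151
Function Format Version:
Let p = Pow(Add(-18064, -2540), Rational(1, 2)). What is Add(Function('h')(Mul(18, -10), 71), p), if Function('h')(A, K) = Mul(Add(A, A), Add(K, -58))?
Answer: Add(-4680, Mul(2, I, Pow(5151, Rational(1, 2)))) ≈ Add(-4680.0, Mul(143.54, I))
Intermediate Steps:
p = Mul(2, I, Pow(5151, Rational(1, 2))) (p = Pow(-20604, Rational(1, 2)) = Mul(2, I, Pow(5151, Rational(1, 2))) ≈ Mul(143.54, I))
Function('h')(A, K) = Mul(2, A, Add(-58, K)) (Function('h')(A, K) = Mul(Mul(2, A), Add(-58, K)) = Mul(2, A, Add(-58, K)))
Add(Function('h')(Mul(18, -10), 71), p) = Add(Mul(2, Mul(18, -10), Add(-58, 71)), Mul(2, I, Pow(5151, Rational(1, 2)))) = Add(Mul(2, -180, 13), Mul(2, I, Pow(5151, Rational(1, 2)))) = Add(-4680, Mul(2, I, Pow(5151, Rational(1, 2))))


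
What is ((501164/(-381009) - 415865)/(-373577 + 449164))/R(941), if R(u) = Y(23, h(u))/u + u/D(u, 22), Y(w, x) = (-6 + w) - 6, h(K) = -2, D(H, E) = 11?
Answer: -1640103621431099/25504741840479366 ≈ -0.064306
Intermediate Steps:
Y(w, x) = -12 + w
R(u) = 11/u + u/11 (R(u) = (-12 + 23)/u + u/11 = 11/u + u*(1/11) = 11/u + u/11)
((501164/(-381009) - 415865)/(-373577 + 449164))/R(941) = ((501164/(-381009) - 415865)/(-373577 + 449164))/(11/941 + (1/11)*941) = ((501164*(-1/381009) - 415865)/75587)/(11*(1/941) + 941/11) = ((-501164/381009 - 415865)*(1/75587))/(11/941 + 941/11) = (-158448808949/381009*1/75587)/(885602/10351) = -158448808949/28799327283*10351/885602 = -1640103621431099/25504741840479366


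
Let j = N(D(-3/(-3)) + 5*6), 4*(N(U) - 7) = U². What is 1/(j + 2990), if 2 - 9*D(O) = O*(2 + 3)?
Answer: 36/115813 ≈ 0.00031085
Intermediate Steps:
D(O) = 2/9 - 5*O/9 (D(O) = 2/9 - O*(2 + 3)/9 = 2/9 - O*5/9 = 2/9 - 5*O/9)
N(U) = 7 + U²/4
j = 8173/36 (j = 7 + ((2/9 - (-5)/(3*(-3))) + 5*6)²/4 = 7 + ((2/9 - (-5)*(-1)/(3*3)) + 30)²/4 = 7 + ((2/9 - 5/9*1) + 30)²/4 = 7 + ((2/9 - 5/9) + 30)²/4 = 7 + (-⅓ + 30)²/4 = 7 + (89/3)²/4 = 7 + (¼)*(7921/9) = 7 + 7921/36 = 8173/36 ≈ 227.03)
1/(j + 2990) = 1/(8173/36 + 2990) = 1/(115813/36) = 36/115813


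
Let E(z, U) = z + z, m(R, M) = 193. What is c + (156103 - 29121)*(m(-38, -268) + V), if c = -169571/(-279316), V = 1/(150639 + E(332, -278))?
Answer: 1035721164361382773/42261348748 ≈ 2.4508e+7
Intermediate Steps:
E(z, U) = 2*z
V = 1/151303 (V = 1/(150639 + 2*332) = 1/(150639 + 664) = 1/151303 ≈ 6.6093e-6)
c = 169571/279316 (c = -169571*(-1/279316) = 169571/279316 ≈ 0.60709)
c + (156103 - 29121)*(m(-38, -268) + V) = 169571/279316 + (156103 - 29121)*(193 + 1/151303) = 169571/279316 + 126982*(29201480/151303) = 169571/279316 + 3708062333360/151303 = 1035721164361382773/42261348748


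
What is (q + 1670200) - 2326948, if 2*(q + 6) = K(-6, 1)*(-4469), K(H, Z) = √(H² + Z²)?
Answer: -656754 - 4469*√37/2 ≈ -6.7035e+5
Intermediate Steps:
q = -6 - 4469*√37/2 (q = -6 + (√((-6)² + 1²)*(-4469))/2 = -6 + (√(36 + 1)*(-4469))/2 = -6 + (√37*(-4469))/2 = -6 + (-4469*√37)/2 = -6 - 4469*√37/2 ≈ -13598.)
(q + 1670200) - 2326948 = ((-6 - 4469*√37/2) + 1670200) - 2326948 = (1670194 - 4469*√37/2) - 2326948 = -656754 - 4469*√37/2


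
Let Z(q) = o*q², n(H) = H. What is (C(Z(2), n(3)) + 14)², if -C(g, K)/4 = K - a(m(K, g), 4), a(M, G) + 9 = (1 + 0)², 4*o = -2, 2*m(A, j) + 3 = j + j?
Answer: 900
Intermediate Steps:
m(A, j) = -3/2 + j (m(A, j) = -3/2 + (j + j)/2 = -3/2 + (2*j)/2 = -3/2 + j)
o = -½ (o = (¼)*(-2) = -½ ≈ -0.50000)
Z(q) = -q²/2
a(M, G) = -8 (a(M, G) = -9 + (1 + 0)² = -9 + 1² = -9 + 1 = -8)
C(g, K) = -32 - 4*K (C(g, K) = -4*(K - 1*(-8)) = -4*(K + 8) = -4*(8 + K) = -32 - 4*K)
(C(Z(2), n(3)) + 14)² = ((-32 - 4*3) + 14)² = ((-32 - 12) + 14)² = (-44 + 14)² = (-30)² = 900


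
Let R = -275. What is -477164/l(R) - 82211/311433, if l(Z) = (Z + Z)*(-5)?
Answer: -74415348131/428220375 ≈ -173.78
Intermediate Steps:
l(Z) = -10*Z (l(Z) = (2*Z)*(-5) = -10*Z)
-477164/l(R) - 82211/311433 = -477164/((-10*(-275))) - 82211/311433 = -477164/2750 - 82211*1/311433 = -477164*1/2750 - 82211/311433 = -238582/1375 - 82211/311433 = -74415348131/428220375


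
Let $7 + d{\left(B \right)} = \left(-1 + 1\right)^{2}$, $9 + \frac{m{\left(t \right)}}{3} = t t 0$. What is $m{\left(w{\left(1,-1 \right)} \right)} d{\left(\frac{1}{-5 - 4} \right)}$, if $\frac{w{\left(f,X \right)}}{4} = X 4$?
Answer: $189$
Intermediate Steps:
$w{\left(f,X \right)} = 16 X$ ($w{\left(f,X \right)} = 4 X 4 = 4 \cdot 4 X = 16 X$)
$m{\left(t \right)} = -27$ ($m{\left(t \right)} = -27 + 3 t t 0 = -27 + 3 t^{2} \cdot 0 = -27 + 3 \cdot 0 = -27 + 0 = -27$)
$d{\left(B \right)} = -7$ ($d{\left(B \right)} = -7 + \left(-1 + 1\right)^{2} = -7 + 0^{2} = -7 + 0 = -7$)
$m{\left(w{\left(1,-1 \right)} \right)} d{\left(\frac{1}{-5 - 4} \right)} = \left(-27\right) \left(-7\right) = 189$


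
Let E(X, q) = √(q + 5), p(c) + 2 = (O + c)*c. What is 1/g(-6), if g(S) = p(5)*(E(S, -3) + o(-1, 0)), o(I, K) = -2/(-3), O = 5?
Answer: -1/112 + 3*√2/224 ≈ 0.010012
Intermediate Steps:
o(I, K) = ⅔ (o(I, K) = -2*(-⅓) = ⅔)
p(c) = -2 + c*(5 + c) (p(c) = -2 + (5 + c)*c = -2 + c*(5 + c))
E(X, q) = √(5 + q)
g(S) = 32 + 48*√2 (g(S) = (-2 + 5² + 5*5)*(√(5 - 3) + ⅔) = (-2 + 25 + 25)*(√2 + ⅔) = 48*(⅔ + √2) = 32 + 48*√2)
1/g(-6) = 1/(32 + 48*√2)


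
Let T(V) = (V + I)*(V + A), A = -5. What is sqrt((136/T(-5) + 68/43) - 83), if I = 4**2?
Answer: I*sqrt(462307835)/2365 ≈ 9.0915*I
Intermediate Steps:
I = 16
T(V) = (-5 + V)*(16 + V) (T(V) = (V + 16)*(V - 5) = (16 + V)*(-5 + V) = (-5 + V)*(16 + V))
sqrt((136/T(-5) + 68/43) - 83) = sqrt((136/(-80 + (-5)**2 + 11*(-5)) + 68/43) - 83) = sqrt((136/(-80 + 25 - 55) + 68*(1/43)) - 83) = sqrt((136/(-110) + 68/43) - 83) = sqrt((136*(-1/110) + 68/43) - 83) = sqrt((-68/55 + 68/43) - 83) = sqrt(816/2365 - 83) = sqrt(-195479/2365) = I*sqrt(462307835)/2365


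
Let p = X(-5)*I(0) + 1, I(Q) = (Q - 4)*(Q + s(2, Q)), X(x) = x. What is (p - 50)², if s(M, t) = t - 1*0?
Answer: 2401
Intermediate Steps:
s(M, t) = t (s(M, t) = t + 0 = t)
I(Q) = 2*Q*(-4 + Q) (I(Q) = (Q - 4)*(Q + Q) = (-4 + Q)*(2*Q) = 2*Q*(-4 + Q))
p = 1 (p = -10*0*(-4 + 0) + 1 = -10*0*(-4) + 1 = -5*0 + 1 = 0 + 1 = 1)
(p - 50)² = (1 - 50)² = (-49)² = 2401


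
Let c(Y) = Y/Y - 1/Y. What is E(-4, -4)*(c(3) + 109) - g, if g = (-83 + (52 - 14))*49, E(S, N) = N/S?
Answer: 6944/3 ≈ 2314.7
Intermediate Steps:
c(Y) = 1 - 1/Y
g = -2205 (g = (-83 + 38)*49 = -45*49 = -2205)
E(-4, -4)*(c(3) + 109) - g = (-4/(-4))*((-1 + 3)/3 + 109) - 1*(-2205) = (-4*(-¼))*((⅓)*2 + 109) + 2205 = 1*(⅔ + 109) + 2205 = 1*(329/3) + 2205 = 329/3 + 2205 = 6944/3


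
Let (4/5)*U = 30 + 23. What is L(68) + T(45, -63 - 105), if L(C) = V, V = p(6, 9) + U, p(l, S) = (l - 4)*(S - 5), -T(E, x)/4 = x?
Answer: 2985/4 ≈ 746.25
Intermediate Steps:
T(E, x) = -4*x
p(l, S) = (-5 + S)*(-4 + l) (p(l, S) = (-4 + l)*(-5 + S) = (-5 + S)*(-4 + l))
U = 265/4 (U = 5*(30 + 23)/4 = (5/4)*53 = 265/4 ≈ 66.250)
V = 297/4 (V = (20 - 5*6 - 4*9 + 9*6) + 265/4 = (20 - 30 - 36 + 54) + 265/4 = 8 + 265/4 = 297/4 ≈ 74.250)
L(C) = 297/4
L(68) + T(45, -63 - 105) = 297/4 - 4*(-63 - 105) = 297/4 - 4*(-168) = 297/4 + 672 = 2985/4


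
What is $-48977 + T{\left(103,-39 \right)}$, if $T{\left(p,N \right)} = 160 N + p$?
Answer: $-55114$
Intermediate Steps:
$T{\left(p,N \right)} = p + 160 N$
$-48977 + T{\left(103,-39 \right)} = -48977 + \left(103 + 160 \left(-39\right)\right) = -48977 + \left(103 - 6240\right) = -48977 - 6137 = -55114$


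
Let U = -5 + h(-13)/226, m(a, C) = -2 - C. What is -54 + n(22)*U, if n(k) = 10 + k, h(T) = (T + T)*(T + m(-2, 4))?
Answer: -16278/113 ≈ -144.05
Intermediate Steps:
h(T) = 2*T*(-6 + T) (h(T) = (T + T)*(T + (-2 - 1*4)) = (2*T)*(T + (-2 - 4)) = (2*T)*(T - 6) = (2*T)*(-6 + T) = 2*T*(-6 + T))
U = -318/113 (U = -5 + (2*(-13)*(-6 - 13))/226 = -5 + (2*(-13)*(-19))*(1/226) = -5 + 494*(1/226) = -5 + 247/113 = -318/113 ≈ -2.8142)
-54 + n(22)*U = -54 + (10 + 22)*(-318/113) = -54 + 32*(-318/113) = -54 - 10176/113 = -16278/113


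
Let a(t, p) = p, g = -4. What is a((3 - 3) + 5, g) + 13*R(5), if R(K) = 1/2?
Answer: 5/2 ≈ 2.5000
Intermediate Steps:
R(K) = ½
a((3 - 3) + 5, g) + 13*R(5) = -4 + 13*(½) = -4 + 13/2 = 5/2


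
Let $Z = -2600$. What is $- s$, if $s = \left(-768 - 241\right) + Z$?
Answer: $3609$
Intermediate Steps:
$s = -3609$ ($s = \left(-768 - 241\right) - 2600 = -1009 - 2600 = -3609$)
$- s = \left(-1\right) \left(-3609\right) = 3609$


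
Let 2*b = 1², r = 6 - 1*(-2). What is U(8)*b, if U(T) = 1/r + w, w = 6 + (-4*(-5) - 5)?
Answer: 169/16 ≈ 10.563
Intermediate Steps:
r = 8 (r = 6 + 2 = 8)
w = 21 (w = 6 + (20 - 5) = 6 + 15 = 21)
b = ½ (b = (½)*1² = (½)*1 = ½ ≈ 0.50000)
U(T) = 169/8 (U(T) = 1/8 + 21 = ⅛ + 21 = 169/8)
U(8)*b = (169/8)*(½) = 169/16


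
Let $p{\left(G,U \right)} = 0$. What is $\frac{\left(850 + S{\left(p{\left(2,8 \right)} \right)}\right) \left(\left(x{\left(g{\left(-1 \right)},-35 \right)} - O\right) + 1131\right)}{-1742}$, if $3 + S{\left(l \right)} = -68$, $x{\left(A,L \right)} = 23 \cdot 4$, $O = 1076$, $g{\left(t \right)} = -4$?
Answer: $- \frac{114513}{1742} \approx -65.736$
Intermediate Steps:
$x{\left(A,L \right)} = 92$
$S{\left(l \right)} = -71$ ($S{\left(l \right)} = -3 - 68 = -71$)
$\frac{\left(850 + S{\left(p{\left(2,8 \right)} \right)}\right) \left(\left(x{\left(g{\left(-1 \right)},-35 \right)} - O\right) + 1131\right)}{-1742} = \frac{\left(850 - 71\right) \left(\left(92 - 1076\right) + 1131\right)}{-1742} = 779 \left(\left(92 - 1076\right) + 1131\right) \left(- \frac{1}{1742}\right) = 779 \left(-984 + 1131\right) \left(- \frac{1}{1742}\right) = 779 \cdot 147 \left(- \frac{1}{1742}\right) = 114513 \left(- \frac{1}{1742}\right) = - \frac{114513}{1742}$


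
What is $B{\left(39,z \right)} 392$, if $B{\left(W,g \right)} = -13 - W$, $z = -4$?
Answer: $-20384$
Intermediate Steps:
$B{\left(39,z \right)} 392 = \left(-13 - 39\right) 392 = \left(-52\right) 392 = -20384$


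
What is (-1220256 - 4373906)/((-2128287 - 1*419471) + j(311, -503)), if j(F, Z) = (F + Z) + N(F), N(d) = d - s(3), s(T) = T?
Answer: 2797081/1273821 ≈ 2.1958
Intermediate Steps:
N(d) = -3 + d (N(d) = d - 1*3 = d - 3 = -3 + d)
j(F, Z) = -3 + Z + 2*F (j(F, Z) = (F + Z) + (-3 + F) = -3 + Z + 2*F)
(-1220256 - 4373906)/((-2128287 - 1*419471) + j(311, -503)) = (-1220256 - 4373906)/((-2128287 - 1*419471) + (-3 - 503 + 2*311)) = -5594162/((-2128287 - 419471) + (-3 - 503 + 622)) = -5594162/(-2547758 + 116) = -5594162/(-2547642) = -5594162*(-1/2547642) = 2797081/1273821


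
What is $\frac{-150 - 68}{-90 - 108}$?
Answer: $\frac{109}{99} \approx 1.101$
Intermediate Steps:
$\frac{-150 - 68}{-90 - 108} = - \frac{218}{-198} = \left(-218\right) \left(- \frac{1}{198}\right) = \frac{109}{99}$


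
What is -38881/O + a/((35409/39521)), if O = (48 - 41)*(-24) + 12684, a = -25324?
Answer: -4175920854731/147726348 ≈ -28268.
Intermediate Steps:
O = 12516 (O = 7*(-24) + 12684 = -168 + 12684 = 12516)
-38881/O + a/((35409/39521)) = -38881/12516 - 25324/(35409/39521) = -38881*1/12516 - 25324/(35409*(1/39521)) = -38881/12516 - 25324/35409/39521 = -38881/12516 - 25324*39521/35409 = -38881/12516 - 1000829804/35409 = -4175920854731/147726348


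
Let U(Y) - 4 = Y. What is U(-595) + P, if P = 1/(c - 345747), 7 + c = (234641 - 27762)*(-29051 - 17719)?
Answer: -5718561261145/9676076584 ≈ -591.00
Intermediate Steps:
c = -9675730837 (c = -7 + (234641 - 27762)*(-29051 - 17719) = -7 + 206879*(-46770) = -7 - 9675730830 = -9675730837)
P = -1/9676076584 (P = 1/(-9675730837 - 345747) = 1/(-9676076584) = -1/9676076584 ≈ -1.0335e-10)
U(Y) = 4 + Y
U(-595) + P = (4 - 595) - 1/9676076584 = -591 - 1/9676076584 = -5718561261145/9676076584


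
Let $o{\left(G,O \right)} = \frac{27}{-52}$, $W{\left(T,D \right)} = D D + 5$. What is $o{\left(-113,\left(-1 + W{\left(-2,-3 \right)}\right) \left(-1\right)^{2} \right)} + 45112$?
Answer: $\frac{2345797}{52} \approx 45112.0$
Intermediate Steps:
$W{\left(T,D \right)} = 5 + D^{2}$ ($W{\left(T,D \right)} = D^{2} + 5 = 5 + D^{2}$)
$o{\left(G,O \right)} = - \frac{27}{52}$ ($o{\left(G,O \right)} = 27 \left(- \frac{1}{52}\right) = - \frac{27}{52}$)
$o{\left(-113,\left(-1 + W{\left(-2,-3 \right)}\right) \left(-1\right)^{2} \right)} + 45112 = - \frac{27}{52} + 45112 = \frac{2345797}{52}$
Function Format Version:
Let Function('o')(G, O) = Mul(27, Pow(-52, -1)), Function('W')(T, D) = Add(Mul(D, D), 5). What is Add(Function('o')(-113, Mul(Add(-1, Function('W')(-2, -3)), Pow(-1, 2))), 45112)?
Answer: Rational(2345797, 52) ≈ 45112.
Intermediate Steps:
Function('W')(T, D) = Add(5, Pow(D, 2)) (Function('W')(T, D) = Add(Pow(D, 2), 5) = Add(5, Pow(D, 2)))
Function('o')(G, O) = Rational(-27, 52) (Function('o')(G, O) = Mul(27, Rational(-1, 52)) = Rational(-27, 52))
Add(Function('o')(-113, Mul(Add(-1, Function('W')(-2, -3)), Pow(-1, 2))), 45112) = Add(Rational(-27, 52), 45112) = Rational(2345797, 52)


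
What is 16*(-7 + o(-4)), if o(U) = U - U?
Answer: -112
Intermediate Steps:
o(U) = 0
16*(-7 + o(-4)) = 16*(-7 + 0) = 16*(-7) = -112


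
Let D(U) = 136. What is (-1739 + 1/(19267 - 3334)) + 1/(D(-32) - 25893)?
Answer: -713661732835/410386281 ≈ -1739.0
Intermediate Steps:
(-1739 + 1/(19267 - 3334)) + 1/(D(-32) - 25893) = (-1739 + 1/(19267 - 3334)) + 1/(136 - 25893) = (-1739 + 1/15933) + 1/(-25757) = (-1739 + 1/15933) - 1/25757 = -27707486/15933 - 1/25757 = -713661732835/410386281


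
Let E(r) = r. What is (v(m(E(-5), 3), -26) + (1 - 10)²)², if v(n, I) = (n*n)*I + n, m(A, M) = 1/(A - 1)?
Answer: 519841/81 ≈ 6417.8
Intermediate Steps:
m(A, M) = 1/(-1 + A)
v(n, I) = n + I*n² (v(n, I) = n²*I + n = I*n² + n = n + I*n²)
(v(m(E(-5), 3), -26) + (1 - 10)²)² = ((1 - 26/(-1 - 5))/(-1 - 5) + (1 - 10)²)² = ((1 - 26/(-6))/(-6) + (-9)²)² = (-(1 - 26*(-⅙))/6 + 81)² = (-(1 + 13/3)/6 + 81)² = (-⅙*16/3 + 81)² = (-8/9 + 81)² = (721/9)² = 519841/81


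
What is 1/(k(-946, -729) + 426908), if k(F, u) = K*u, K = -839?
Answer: 1/1038539 ≈ 9.6289e-7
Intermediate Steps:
k(F, u) = -839*u
1/(k(-946, -729) + 426908) = 1/(-839*(-729) + 426908) = 1/(611631 + 426908) = 1/1038539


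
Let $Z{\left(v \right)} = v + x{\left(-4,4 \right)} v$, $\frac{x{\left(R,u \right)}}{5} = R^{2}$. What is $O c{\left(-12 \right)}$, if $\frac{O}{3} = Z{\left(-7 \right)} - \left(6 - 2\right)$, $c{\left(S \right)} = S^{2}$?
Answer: $-246672$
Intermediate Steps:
$x{\left(R,u \right)} = 5 R^{2}$
$Z{\left(v \right)} = 81 v$ ($Z{\left(v \right)} = v + 5 \left(-4\right)^{2} v = v + 5 \cdot 16 v = v + 80 v = 81 v$)
$O = -1713$ ($O = 3 \left(81 \left(-7\right) - \left(6 - 2\right)\right) = 3 \left(-567 - \left(6 - 2\right)\right) = 3 \left(-567 - 4\right) = 3 \left(-571\right) = -1713$)
$O c{\left(-12 \right)} = - 1713 \left(-12\right)^{2} = \left(-1713\right) 144 = -246672$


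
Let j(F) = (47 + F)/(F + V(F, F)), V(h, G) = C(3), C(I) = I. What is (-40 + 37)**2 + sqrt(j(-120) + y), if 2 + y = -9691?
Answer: 9 + 2*I*sqrt(3685526)/39 ≈ 9.0 + 98.45*I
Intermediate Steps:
y = -9693 (y = -2 - 9691 = -9693)
V(h, G) = 3
j(F) = (47 + F)/(3 + F) (j(F) = (47 + F)/(F + 3) = (47 + F)/(3 + F))
(-40 + 37)**2 + sqrt(j(-120) + y) = (-40 + 37)**2 + sqrt((47 - 120)/(3 - 120) - 9693) = (-3)**2 + sqrt(-73/(-117) - 9693) = 9 + sqrt(-1/117*(-73) - 9693) = 9 + sqrt(73/117 - 9693) = 9 + sqrt(-1134008/117) = 9 + 2*I*sqrt(3685526)/39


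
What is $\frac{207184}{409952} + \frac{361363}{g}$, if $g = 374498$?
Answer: $\frac{153350189}{104297693} \approx 1.4703$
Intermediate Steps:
$\frac{207184}{409952} + \frac{361363}{g} = \frac{207184}{409952} + \frac{361363}{374498} = 207184 \cdot \frac{1}{409952} + 361363 \cdot \frac{1}{374498} = \frac{563}{1114} + \frac{361363}{374498} = \frac{153350189}{104297693}$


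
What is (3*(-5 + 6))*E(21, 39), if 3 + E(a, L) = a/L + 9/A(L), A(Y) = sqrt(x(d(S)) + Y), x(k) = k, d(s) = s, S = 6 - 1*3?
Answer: -96/13 + 9*sqrt(42)/14 ≈ -3.2184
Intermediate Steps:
S = 3 (S = 6 - 3 = 3)
A(Y) = sqrt(3 + Y)
E(a, L) = -3 + 9/sqrt(3 + L) + a/L (E(a, L) = -3 + (a/L + 9/(sqrt(3 + L))) = -3 + (a/L + 9/sqrt(3 + L)) = -3 + (9/sqrt(3 + L) + a/L) = -3 + 9/sqrt(3 + L) + a/L)
(3*(-5 + 6))*E(21, 39) = (3*(-5 + 6))*(-3 + 9/sqrt(3 + 39) + 21/39) = (3*1)*(-3 + 9/sqrt(42) + 21*(1/39)) = 3*(-3 + 9*(sqrt(42)/42) + 7/13) = 3*(-3 + 3*sqrt(42)/14 + 7/13) = 3*(-32/13 + 3*sqrt(42)/14) = -96/13 + 9*sqrt(42)/14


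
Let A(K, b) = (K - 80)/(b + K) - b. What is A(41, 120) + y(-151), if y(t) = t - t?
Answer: -19359/161 ≈ -120.24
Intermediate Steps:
A(K, b) = -b + (-80 + K)/(K + b) (A(K, b) = (-80 + K)/(K + b) - b = -b + (-80 + K)/(K + b))
y(t) = 0
A(41, 120) + y(-151) = (-80 + 41 - 1*120**2 - 1*41*120)/(41 + 120) + 0 = (-80 + 41 - 1*14400 - 4920)/161 + 0 = (-80 + 41 - 14400 - 4920)/161 + 0 = (1/161)*(-19359) + 0 = -19359/161 + 0 = -19359/161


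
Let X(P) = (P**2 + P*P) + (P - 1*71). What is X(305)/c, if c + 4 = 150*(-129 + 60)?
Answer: -93142/5177 ≈ -17.992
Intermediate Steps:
c = -10354 (c = -4 + 150*(-129 + 60) = -4 + 150*(-69) = -4 - 10350 = -10354)
X(P) = -71 + P + 2*P**2 (X(P) = (P**2 + P**2) + (P - 71) = 2*P**2 + (-71 + P) = -71 + P + 2*P**2)
X(305)/c = (-71 + 305 + 2*305**2)/(-10354) = (-71 + 305 + 2*93025)*(-1/10354) = (-71 + 305 + 186050)*(-1/10354) = 186284*(-1/10354) = -93142/5177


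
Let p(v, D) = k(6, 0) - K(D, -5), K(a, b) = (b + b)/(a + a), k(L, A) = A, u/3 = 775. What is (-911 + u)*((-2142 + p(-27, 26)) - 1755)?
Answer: -71631119/13 ≈ -5.5101e+6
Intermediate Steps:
u = 2325 (u = 3*775 = 2325)
K(a, b) = b/a (K(a, b) = (2*b)/((2*a)) = (2*b)*(1/(2*a)) = b/a)
p(v, D) = 5/D (p(v, D) = 0 - (-5)/D = 0 + 5/D = 5/D)
(-911 + u)*((-2142 + p(-27, 26)) - 1755) = (-911 + 2325)*((-2142 + 5/26) - 1755) = 1414*((-2142 + 5*(1/26)) - 1755) = 1414*((-2142 + 5/26) - 1755) = 1414*(-55687/26 - 1755) = 1414*(-101317/26) = -71631119/13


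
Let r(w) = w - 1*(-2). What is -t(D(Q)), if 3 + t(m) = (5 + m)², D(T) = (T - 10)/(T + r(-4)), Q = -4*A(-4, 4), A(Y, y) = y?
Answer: -3121/81 ≈ -38.531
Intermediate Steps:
r(w) = 2 + w (r(w) = w + 2 = 2 + w)
Q = -16 (Q = -4*4 = -16)
D(T) = (-10 + T)/(-2 + T) (D(T) = (T - 10)/(T + (2 - 4)) = (-10 + T)/(T - 2) = (-10 + T)/(-2 + T))
t(m) = -3 + (5 + m)²
-t(D(Q)) = -(-3 + (5 + (-10 - 16)/(-2 - 16))²) = -(-3 + (5 - 26/(-18))²) = -(-3 + (5 - 1/18*(-26))²) = -(-3 + (5 + 13/9)²) = -(-3 + (58/9)²) = -(-3 + 3364/81) = -1*3121/81 = -3121/81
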